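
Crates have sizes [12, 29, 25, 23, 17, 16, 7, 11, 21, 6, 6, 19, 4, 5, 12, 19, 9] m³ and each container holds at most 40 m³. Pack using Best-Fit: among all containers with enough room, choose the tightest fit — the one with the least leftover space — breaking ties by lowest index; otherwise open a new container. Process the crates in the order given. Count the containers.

Put 12 m³ in container 1; 28 m³ remain.
Put 29 m³ in container 2; 11 m³ remain.
Put 25 m³ in container 1; 3 m³ remain.
Put 23 m³ in container 3; 17 m³ remain.
Put 17 m³ in container 3; 0 m³ remain.
Put 16 m³ in container 4; 24 m³ remain.
Put 7 m³ in container 2; 4 m³ remain.
Put 11 m³ in container 4; 13 m³ remain.
Put 21 m³ in container 5; 19 m³ remain.
Put 6 m³ in container 4; 7 m³ remain.
Put 6 m³ in container 4; 1 m³ remain.
Put 19 m³ in container 5; 0 m³ remain.
Put 4 m³ in container 2; 0 m³ remain.
Put 5 m³ in container 6; 35 m³ remain.
Put 12 m³ in container 6; 23 m³ remain.
Put 19 m³ in container 6; 4 m³ remain.
Put 9 m³ in container 7; 31 m³ remain.

7 containers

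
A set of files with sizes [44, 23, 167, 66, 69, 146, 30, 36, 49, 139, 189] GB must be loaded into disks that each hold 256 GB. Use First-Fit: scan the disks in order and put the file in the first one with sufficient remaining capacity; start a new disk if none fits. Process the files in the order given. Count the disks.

5

44 GB → disk 1 (remaining 212 GB)
23 GB → disk 1 (remaining 189 GB)
167 GB → disk 1 (remaining 22 GB)
66 GB → disk 2 (remaining 190 GB)
69 GB → disk 2 (remaining 121 GB)
146 GB → disk 3 (remaining 110 GB)
30 GB → disk 2 (remaining 91 GB)
36 GB → disk 2 (remaining 55 GB)
49 GB → disk 2 (remaining 6 GB)
139 GB → disk 4 (remaining 117 GB)
189 GB → disk 5 (remaining 67 GB)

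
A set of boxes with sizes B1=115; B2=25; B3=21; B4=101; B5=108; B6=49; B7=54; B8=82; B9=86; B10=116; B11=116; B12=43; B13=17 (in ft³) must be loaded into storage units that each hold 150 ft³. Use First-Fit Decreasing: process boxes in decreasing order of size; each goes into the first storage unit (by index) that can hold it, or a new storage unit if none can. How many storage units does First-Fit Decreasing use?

Sorted descending: 116, 116, 115, 108, 101, 86, 82, 54, 49, 43, 25, 21, 17.
116 ft³ → storage unit 1 (remaining 34 ft³)
116 ft³ → storage unit 2 (remaining 34 ft³)
115 ft³ → storage unit 3 (remaining 35 ft³)
108 ft³ → storage unit 4 (remaining 42 ft³)
101 ft³ → storage unit 5 (remaining 49 ft³)
86 ft³ → storage unit 6 (remaining 64 ft³)
82 ft³ → storage unit 7 (remaining 68 ft³)
54 ft³ → storage unit 6 (remaining 10 ft³)
49 ft³ → storage unit 5 (remaining 0 ft³)
43 ft³ → storage unit 7 (remaining 25 ft³)
25 ft³ → storage unit 1 (remaining 9 ft³)
21 ft³ → storage unit 2 (remaining 13 ft³)
17 ft³ → storage unit 3 (remaining 18 ft³)

7 storage units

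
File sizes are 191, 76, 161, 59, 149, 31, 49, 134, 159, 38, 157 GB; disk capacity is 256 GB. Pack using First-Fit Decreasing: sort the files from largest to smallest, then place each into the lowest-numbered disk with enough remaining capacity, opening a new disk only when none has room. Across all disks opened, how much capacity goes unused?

Sorted descending: 191, 161, 159, 157, 149, 134, 76, 59, 49, 38, 31.
191 GB → disk 1 (remaining 65 GB)
161 GB → disk 2 (remaining 95 GB)
159 GB → disk 3 (remaining 97 GB)
157 GB → disk 4 (remaining 99 GB)
149 GB → disk 5 (remaining 107 GB)
134 GB → disk 6 (remaining 122 GB)
76 GB → disk 2 (remaining 19 GB)
59 GB → disk 1 (remaining 6 GB)
49 GB → disk 3 (remaining 48 GB)
38 GB → disk 3 (remaining 10 GB)
31 GB → disk 4 (remaining 68 GB)
6 disks × 256 GB = 1536 GB; used 1204 GB; unused 332 GB.

332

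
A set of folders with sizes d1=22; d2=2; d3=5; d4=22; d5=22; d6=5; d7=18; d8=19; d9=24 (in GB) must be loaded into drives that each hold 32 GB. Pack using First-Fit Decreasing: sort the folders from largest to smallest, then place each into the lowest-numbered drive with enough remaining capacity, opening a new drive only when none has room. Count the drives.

6

Sorted descending: 24, 22, 22, 22, 19, 18, 5, 5, 2.
24 GB → drive 1 (remaining 8 GB)
22 GB → drive 2 (remaining 10 GB)
22 GB → drive 3 (remaining 10 GB)
22 GB → drive 4 (remaining 10 GB)
19 GB → drive 5 (remaining 13 GB)
18 GB → drive 6 (remaining 14 GB)
5 GB → drive 1 (remaining 3 GB)
5 GB → drive 2 (remaining 5 GB)
2 GB → drive 1 (remaining 1 GB)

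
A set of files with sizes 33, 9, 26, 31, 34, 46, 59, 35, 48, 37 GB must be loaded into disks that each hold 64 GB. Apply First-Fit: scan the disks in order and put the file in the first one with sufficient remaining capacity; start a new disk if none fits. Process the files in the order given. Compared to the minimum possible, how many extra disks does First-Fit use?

First-Fit: [33,9] [26,31] [34] [46] [59] [35] [48] [37] → 8 disks.
7 files exceed 32 GB (half the capacity), and no two of those can share a disk, so at least 7 disks are needed.
An optimal packing achieves that bound: [59] [48,9] [46] [37,26] [35] [34] [33,31] → 7 disks.
Excess: 8 − 7 = 1.

1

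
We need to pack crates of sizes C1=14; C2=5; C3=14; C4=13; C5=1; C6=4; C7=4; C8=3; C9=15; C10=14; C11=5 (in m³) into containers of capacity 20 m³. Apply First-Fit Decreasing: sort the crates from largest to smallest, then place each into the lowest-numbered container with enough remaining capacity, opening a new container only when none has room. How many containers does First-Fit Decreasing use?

5 containers

Sorted descending: 15, 14, 14, 14, 13, 5, 5, 4, 4, 3, 1.
Put 15 m³ in container 1; 5 m³ remain.
Put 14 m³ in container 2; 6 m³ remain.
Put 14 m³ in container 3; 6 m³ remain.
Put 14 m³ in container 4; 6 m³ remain.
Put 13 m³ in container 5; 7 m³ remain.
Put 5 m³ in container 1; 0 m³ remain.
Put 5 m³ in container 2; 1 m³ remain.
Put 4 m³ in container 3; 2 m³ remain.
Put 4 m³ in container 4; 2 m³ remain.
Put 3 m³ in container 5; 4 m³ remain.
Put 1 m³ in container 2; 0 m³ remain.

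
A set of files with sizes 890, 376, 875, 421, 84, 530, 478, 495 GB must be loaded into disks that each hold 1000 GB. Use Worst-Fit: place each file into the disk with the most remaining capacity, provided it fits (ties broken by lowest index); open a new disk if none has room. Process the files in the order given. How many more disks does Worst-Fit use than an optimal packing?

0

Worst-Fit: [890] [376,421,84] [875] [530] [478,495] → 5 disks.
Total size 4149 GB; any packing needs at least ⌈4149/1000⌉ = 5 disks.
So 5 is already optimal.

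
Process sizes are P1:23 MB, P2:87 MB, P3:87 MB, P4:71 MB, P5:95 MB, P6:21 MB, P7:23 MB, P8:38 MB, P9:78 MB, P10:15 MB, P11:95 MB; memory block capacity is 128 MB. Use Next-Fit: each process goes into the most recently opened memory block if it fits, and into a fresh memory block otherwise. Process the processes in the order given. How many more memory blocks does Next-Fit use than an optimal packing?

1

Next-Fit: [23,87] [87] [71] [95,21] [23,38] [78,15] [95] → 7 memory blocks.
6 processes exceed 64 MB (half the capacity), and no two of those can share a memory block, so at least 6 memory blocks are needed.
An optimal packing achieves that bound: [95,23] [95,23] [87,38] [87,21,15] [78] [71] → 6 memory blocks.
Excess: 7 − 6 = 1.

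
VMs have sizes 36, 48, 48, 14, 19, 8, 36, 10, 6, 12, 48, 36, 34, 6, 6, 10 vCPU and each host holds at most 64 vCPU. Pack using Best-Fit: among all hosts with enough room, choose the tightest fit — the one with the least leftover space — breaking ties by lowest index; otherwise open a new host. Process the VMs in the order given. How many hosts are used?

host 1: place 36 vCPU, 28 vCPU left
host 2: place 48 vCPU, 16 vCPU left
host 3: place 48 vCPU, 16 vCPU left
host 2: place 14 vCPU, 2 vCPU left
host 1: place 19 vCPU, 9 vCPU left
host 1: place 8 vCPU, 1 vCPU left
host 4: place 36 vCPU, 28 vCPU left
host 3: place 10 vCPU, 6 vCPU left
host 3: place 6 vCPU, 0 vCPU left
host 4: place 12 vCPU, 16 vCPU left
host 5: place 48 vCPU, 16 vCPU left
host 6: place 36 vCPU, 28 vCPU left
host 7: place 34 vCPU, 30 vCPU left
host 4: place 6 vCPU, 10 vCPU left
host 4: place 6 vCPU, 4 vCPU left
host 5: place 10 vCPU, 6 vCPU left
Final hosts: [36,19,8] [48,14] [48,10,6] [36,12,6,6] [48,10] [36] [34].

7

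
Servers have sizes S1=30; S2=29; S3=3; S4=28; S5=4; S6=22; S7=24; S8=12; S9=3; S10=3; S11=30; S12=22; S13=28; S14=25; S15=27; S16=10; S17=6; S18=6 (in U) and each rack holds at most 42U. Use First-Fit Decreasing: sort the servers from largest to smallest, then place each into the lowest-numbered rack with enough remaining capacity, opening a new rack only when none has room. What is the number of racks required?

Sorted descending: 30, 30, 29, 28, 28, 27, 25, 24, 22, 22, 12, 10, 6, 6, 4, 3, 3, 3.
30U → rack 1 (remaining 12U)
30U → rack 2 (remaining 12U)
29U → rack 3 (remaining 13U)
28U → rack 4 (remaining 14U)
28U → rack 5 (remaining 14U)
27U → rack 6 (remaining 15U)
25U → rack 7 (remaining 17U)
24U → rack 8 (remaining 18U)
22U → rack 9 (remaining 20U)
22U → rack 10 (remaining 20U)
12U → rack 1 (remaining 0U)
10U → rack 2 (remaining 2U)
6U → rack 3 (remaining 7U)
6U → rack 3 (remaining 1U)
4U → rack 4 (remaining 10U)
3U → rack 4 (remaining 7U)
3U → rack 4 (remaining 4U)
3U → rack 4 (remaining 1U)

10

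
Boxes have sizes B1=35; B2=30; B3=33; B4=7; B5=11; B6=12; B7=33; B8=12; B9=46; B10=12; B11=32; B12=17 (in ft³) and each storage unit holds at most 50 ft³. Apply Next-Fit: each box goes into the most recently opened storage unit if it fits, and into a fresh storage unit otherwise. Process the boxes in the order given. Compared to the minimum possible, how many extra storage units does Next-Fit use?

2

Next-Fit: [35] [30] [33,7] [11,12] [33,12] [46] [12,32] [17] → 8 storage units.
Total size 280 ft³; any packing needs at least ⌈280/50⌉ = 6 storage units.
An optimal packing achieves that bound: [46] [35,12] [33,17] [33,12] [32,12] [30,11,7] → 6 storage units.
Excess: 8 − 6 = 2.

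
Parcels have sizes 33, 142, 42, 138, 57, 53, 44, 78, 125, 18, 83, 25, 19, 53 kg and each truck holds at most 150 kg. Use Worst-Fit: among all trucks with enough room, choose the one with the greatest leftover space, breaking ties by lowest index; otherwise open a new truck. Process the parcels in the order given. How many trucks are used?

7 trucks

Put 33 kg in truck 1; 117 kg remain.
Put 142 kg in truck 2; 8 kg remain.
Put 42 kg in truck 1; 75 kg remain.
Put 138 kg in truck 3; 12 kg remain.
Put 57 kg in truck 1; 18 kg remain.
Put 53 kg in truck 4; 97 kg remain.
Put 44 kg in truck 4; 53 kg remain.
Put 78 kg in truck 5; 72 kg remain.
Put 125 kg in truck 6; 25 kg remain.
Put 18 kg in truck 5; 54 kg remain.
Put 83 kg in truck 7; 67 kg remain.
Put 25 kg in truck 7; 42 kg remain.
Put 19 kg in truck 5; 35 kg remain.
Put 53 kg in truck 4; 0 kg remain.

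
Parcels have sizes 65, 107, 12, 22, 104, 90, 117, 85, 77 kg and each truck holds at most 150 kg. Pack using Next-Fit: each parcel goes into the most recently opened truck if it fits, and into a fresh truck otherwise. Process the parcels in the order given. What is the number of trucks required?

7 trucks

truck 1: place 65 kg, 85 kg left
truck 2: place 107 kg, 43 kg left
truck 2: place 12 kg, 31 kg left
truck 2: place 22 kg, 9 kg left
truck 3: place 104 kg, 46 kg left
truck 4: place 90 kg, 60 kg left
truck 5: place 117 kg, 33 kg left
truck 6: place 85 kg, 65 kg left
truck 7: place 77 kg, 73 kg left
Final trucks: [65] [107,12,22] [104] [90] [117] [85] [77].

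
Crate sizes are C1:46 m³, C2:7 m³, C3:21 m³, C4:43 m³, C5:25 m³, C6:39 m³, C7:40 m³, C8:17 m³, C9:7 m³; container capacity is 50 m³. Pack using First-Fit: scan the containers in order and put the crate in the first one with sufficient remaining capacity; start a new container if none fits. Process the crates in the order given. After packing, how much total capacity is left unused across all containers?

C1 (46 m³) → container 1 (remaining 4 m³)
C2 (7 m³) → container 2 (remaining 43 m³)
C3 (21 m³) → container 2 (remaining 22 m³)
C4 (43 m³) → container 3 (remaining 7 m³)
C5 (25 m³) → container 4 (remaining 25 m³)
C6 (39 m³) → container 5 (remaining 11 m³)
C7 (40 m³) → container 6 (remaining 10 m³)
C8 (17 m³) → container 2 (remaining 5 m³)
C9 (7 m³) → container 3 (remaining 0 m³)
6 containers × 50 m³ = 300 m³; used 245 m³; unused 55 m³.

55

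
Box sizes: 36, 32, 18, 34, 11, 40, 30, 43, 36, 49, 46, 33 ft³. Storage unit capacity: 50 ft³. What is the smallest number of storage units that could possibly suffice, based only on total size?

Total size = 36 + 32 + 18 + 34 + 11 + 40 + 30 + 43 + 36 + 49 + 46 + 33 = 408 ft³.
⌈408 / 50⌉ = 9.

9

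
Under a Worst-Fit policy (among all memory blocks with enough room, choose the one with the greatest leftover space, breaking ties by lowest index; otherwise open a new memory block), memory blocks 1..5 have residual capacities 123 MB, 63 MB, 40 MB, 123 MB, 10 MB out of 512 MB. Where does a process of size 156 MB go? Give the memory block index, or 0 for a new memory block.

No memory block has ≥ 156 MB free, so a new memory block is opened.

0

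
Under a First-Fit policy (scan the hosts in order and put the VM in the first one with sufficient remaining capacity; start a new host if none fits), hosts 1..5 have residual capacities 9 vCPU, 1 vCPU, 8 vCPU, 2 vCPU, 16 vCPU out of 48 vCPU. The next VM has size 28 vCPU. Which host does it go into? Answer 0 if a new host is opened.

No host has ≥ 28 vCPU free, so a new host is opened.

0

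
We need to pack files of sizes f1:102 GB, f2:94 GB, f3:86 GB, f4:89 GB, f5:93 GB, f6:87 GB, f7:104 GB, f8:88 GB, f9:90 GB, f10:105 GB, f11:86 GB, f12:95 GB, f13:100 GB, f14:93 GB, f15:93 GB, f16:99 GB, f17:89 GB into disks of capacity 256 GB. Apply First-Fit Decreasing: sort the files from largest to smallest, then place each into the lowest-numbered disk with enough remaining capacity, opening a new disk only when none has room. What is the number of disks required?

Sorted descending: 105, 104, 102, 100, 99, 95, 94, 93, 93, 93, 90, 89, 89, 88, 87, 86, 86.
105 GB → disk 1 (remaining 151 GB)
104 GB → disk 1 (remaining 47 GB)
102 GB → disk 2 (remaining 154 GB)
100 GB → disk 2 (remaining 54 GB)
99 GB → disk 3 (remaining 157 GB)
95 GB → disk 3 (remaining 62 GB)
94 GB → disk 4 (remaining 162 GB)
93 GB → disk 4 (remaining 69 GB)
93 GB → disk 5 (remaining 163 GB)
93 GB → disk 5 (remaining 70 GB)
90 GB → disk 6 (remaining 166 GB)
89 GB → disk 6 (remaining 77 GB)
89 GB → disk 7 (remaining 167 GB)
88 GB → disk 7 (remaining 79 GB)
87 GB → disk 8 (remaining 169 GB)
86 GB → disk 8 (remaining 83 GB)
86 GB → disk 9 (remaining 170 GB)
Final disks: [105,104] [102,100] [99,95] [94,93] [93,93] [90,89] [89,88] [87,86] [86].

9 disks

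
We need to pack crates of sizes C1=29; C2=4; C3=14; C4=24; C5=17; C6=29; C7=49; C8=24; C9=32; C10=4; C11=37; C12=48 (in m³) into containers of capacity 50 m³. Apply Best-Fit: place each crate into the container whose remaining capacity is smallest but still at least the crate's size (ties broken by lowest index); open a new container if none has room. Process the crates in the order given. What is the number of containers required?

8

C1 (29 m³) → container 1 (remaining 21 m³)
C2 (4 m³) → container 1 (remaining 17 m³)
C3 (14 m³) → container 1 (remaining 3 m³)
C4 (24 m³) → container 2 (remaining 26 m³)
C5 (17 m³) → container 2 (remaining 9 m³)
C6 (29 m³) → container 3 (remaining 21 m³)
C7 (49 m³) → container 4 (remaining 1 m³)
C8 (24 m³) → container 5 (remaining 26 m³)
C9 (32 m³) → container 6 (remaining 18 m³)
C10 (4 m³) → container 2 (remaining 5 m³)
C11 (37 m³) → container 7 (remaining 13 m³)
C12 (48 m³) → container 8 (remaining 2 m³)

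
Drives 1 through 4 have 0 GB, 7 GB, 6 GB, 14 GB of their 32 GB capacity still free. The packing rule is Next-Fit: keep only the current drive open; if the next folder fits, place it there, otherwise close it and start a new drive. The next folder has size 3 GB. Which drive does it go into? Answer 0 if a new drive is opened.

4

Next-Fit only looks at drive 4, which has 14 GB free.
3 GB fits there.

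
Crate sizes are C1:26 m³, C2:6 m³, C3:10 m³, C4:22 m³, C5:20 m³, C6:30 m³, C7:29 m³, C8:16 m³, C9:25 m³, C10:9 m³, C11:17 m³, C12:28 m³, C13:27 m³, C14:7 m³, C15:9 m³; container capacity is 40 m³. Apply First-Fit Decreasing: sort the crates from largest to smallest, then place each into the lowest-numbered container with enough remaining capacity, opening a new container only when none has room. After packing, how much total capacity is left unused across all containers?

Sorted descending: 30, 29, 28, 27, 26, 25, 22, 20, 17, 16, 10, 9, 9, 7, 6.
30 m³ → container 1 (remaining 10 m³)
29 m³ → container 2 (remaining 11 m³)
28 m³ → container 3 (remaining 12 m³)
27 m³ → container 4 (remaining 13 m³)
26 m³ → container 5 (remaining 14 m³)
25 m³ → container 6 (remaining 15 m³)
22 m³ → container 7 (remaining 18 m³)
20 m³ → container 8 (remaining 20 m³)
17 m³ → container 7 (remaining 1 m³)
16 m³ → container 8 (remaining 4 m³)
10 m³ → container 1 (remaining 0 m³)
9 m³ → container 2 (remaining 2 m³)
9 m³ → container 3 (remaining 3 m³)
7 m³ → container 4 (remaining 6 m³)
6 m³ → container 4 (remaining 0 m³)
8 containers × 40 m³ = 320 m³; used 281 m³; unused 39 m³.

39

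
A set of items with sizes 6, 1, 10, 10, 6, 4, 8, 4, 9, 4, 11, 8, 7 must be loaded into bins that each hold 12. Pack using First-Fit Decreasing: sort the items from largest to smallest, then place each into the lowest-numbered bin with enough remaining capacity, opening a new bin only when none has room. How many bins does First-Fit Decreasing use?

8

Sorted descending: 11, 10, 10, 9, 8, 8, 7, 6, 6, 4, 4, 4, 1.
bin 1: place 11, 1 left
bin 2: place 10, 2 left
bin 3: place 10, 2 left
bin 4: place 9, 3 left
bin 5: place 8, 4 left
bin 6: place 8, 4 left
bin 7: place 7, 5 left
bin 8: place 6, 6 left
bin 8: place 6, 0 left
bin 5: place 4, 0 left
bin 6: place 4, 0 left
bin 7: place 4, 1 left
bin 1: place 1, 0 left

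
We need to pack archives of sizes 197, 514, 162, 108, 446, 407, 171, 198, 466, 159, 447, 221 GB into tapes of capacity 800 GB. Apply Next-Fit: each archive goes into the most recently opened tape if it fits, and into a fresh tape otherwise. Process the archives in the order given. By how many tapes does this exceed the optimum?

0

Next-Fit: [197,514] [162,108,446] [407,171,198] [466,159] [447,221] → 5 tapes.
Total size 3496 GB; any packing needs at least ⌈3496/800⌉ = 5 tapes.
So 5 is already optimal.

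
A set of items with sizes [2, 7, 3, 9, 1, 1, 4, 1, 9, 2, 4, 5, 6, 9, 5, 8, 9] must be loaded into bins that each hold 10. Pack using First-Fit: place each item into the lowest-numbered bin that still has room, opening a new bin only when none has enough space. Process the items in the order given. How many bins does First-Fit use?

10

Put 2 in bin 1; 8 remain.
Put 7 in bin 1; 1 remain.
Put 3 in bin 2; 7 remain.
Put 9 in bin 3; 1 remain.
Put 1 in bin 1; 0 remain.
Put 1 in bin 2; 6 remain.
Put 4 in bin 2; 2 remain.
Put 1 in bin 2; 1 remain.
Put 9 in bin 4; 1 remain.
Put 2 in bin 5; 8 remain.
Put 4 in bin 5; 4 remain.
Put 5 in bin 6; 5 remain.
Put 6 in bin 7; 4 remain.
Put 9 in bin 8; 1 remain.
Put 5 in bin 6; 0 remain.
Put 8 in bin 9; 2 remain.
Put 9 in bin 10; 1 remain.
Final bins: [2,7,1] [3,1,4,1] [9] [9] [2,4] [5,5] [6] [9] [8] [9].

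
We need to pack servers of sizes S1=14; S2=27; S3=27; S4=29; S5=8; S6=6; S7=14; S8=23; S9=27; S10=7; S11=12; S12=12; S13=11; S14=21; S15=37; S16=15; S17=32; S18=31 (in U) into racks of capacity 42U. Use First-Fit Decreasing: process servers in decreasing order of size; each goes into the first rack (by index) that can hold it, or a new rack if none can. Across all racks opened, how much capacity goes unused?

25

Sorted descending: 37, 32, 31, 29, 27, 27, 27, 23, 21, 15, 14, 14, 12, 12, 11, 8, 7, 6.
rack 1: place 37U, 5U left
rack 2: place 32U, 10U left
rack 3: place 31U, 11U left
rack 4: place 29U, 13U left
rack 5: place 27U, 15U left
rack 6: place 27U, 15U left
rack 7: place 27U, 15U left
rack 8: place 23U, 19U left
rack 9: place 21U, 21U left
rack 5: place 15U, 0U left
rack 6: place 14U, 1U left
rack 7: place 14U, 1U left
rack 4: place 12U, 1U left
rack 8: place 12U, 7U left
rack 3: place 11U, 0U left
rack 2: place 8U, 2U left
rack 8: place 7U, 0U left
rack 9: place 6U, 15U left
9 racks × 42U = 378U; used 353U; unused 25U.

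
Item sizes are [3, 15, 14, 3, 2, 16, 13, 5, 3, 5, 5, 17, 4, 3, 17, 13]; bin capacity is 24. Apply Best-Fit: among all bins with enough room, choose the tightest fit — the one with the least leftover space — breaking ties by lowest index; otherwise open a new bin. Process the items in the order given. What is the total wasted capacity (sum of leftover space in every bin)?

30

3 → bin 1 (remaining 21)
15 → bin 1 (remaining 6)
14 → bin 2 (remaining 10)
3 → bin 1 (remaining 3)
2 → bin 1 (remaining 1)
16 → bin 3 (remaining 8)
13 → bin 4 (remaining 11)
5 → bin 3 (remaining 3)
3 → bin 3 (remaining 0)
5 → bin 2 (remaining 5)
5 → bin 2 (remaining 0)
17 → bin 5 (remaining 7)
4 → bin 5 (remaining 3)
3 → bin 5 (remaining 0)
17 → bin 6 (remaining 7)
13 → bin 7 (remaining 11)
7 bins × 24 = 168; used 138; unused 30.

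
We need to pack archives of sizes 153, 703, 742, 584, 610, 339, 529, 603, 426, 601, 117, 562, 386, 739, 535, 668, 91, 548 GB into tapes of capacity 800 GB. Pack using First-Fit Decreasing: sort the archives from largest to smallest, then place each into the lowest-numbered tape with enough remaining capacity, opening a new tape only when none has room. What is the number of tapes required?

Sorted descending: 742, 739, 703, 668, 610, 603, 601, 584, 562, 548, 535, 529, 426, 386, 339, 153, 117, 91.
tape 1: place 742 GB, 58 GB left
tape 2: place 739 GB, 61 GB left
tape 3: place 703 GB, 97 GB left
tape 4: place 668 GB, 132 GB left
tape 5: place 610 GB, 190 GB left
tape 6: place 603 GB, 197 GB left
tape 7: place 601 GB, 199 GB left
tape 8: place 584 GB, 216 GB left
tape 9: place 562 GB, 238 GB left
tape 10: place 548 GB, 252 GB left
tape 11: place 535 GB, 265 GB left
tape 12: place 529 GB, 271 GB left
tape 13: place 426 GB, 374 GB left
tape 14: place 386 GB, 414 GB left
tape 13: place 339 GB, 35 GB left
tape 5: place 153 GB, 37 GB left
tape 4: place 117 GB, 15 GB left
tape 3: place 91 GB, 6 GB left

14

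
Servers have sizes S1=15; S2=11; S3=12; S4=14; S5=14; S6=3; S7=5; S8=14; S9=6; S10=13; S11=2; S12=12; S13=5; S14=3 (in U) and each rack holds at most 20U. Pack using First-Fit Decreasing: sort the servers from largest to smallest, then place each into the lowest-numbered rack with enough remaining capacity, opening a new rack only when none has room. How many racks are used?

Sorted descending: 15, 14, 14, 14, 13, 12, 12, 11, 6, 5, 5, 3, 3, 2.
15U → rack 1 (remaining 5U)
14U → rack 2 (remaining 6U)
14U → rack 3 (remaining 6U)
14U → rack 4 (remaining 6U)
13U → rack 5 (remaining 7U)
12U → rack 6 (remaining 8U)
12U → rack 7 (remaining 8U)
11U → rack 8 (remaining 9U)
6U → rack 2 (remaining 0U)
5U → rack 1 (remaining 0U)
5U → rack 3 (remaining 1U)
3U → rack 4 (remaining 3U)
3U → rack 4 (remaining 0U)
2U → rack 5 (remaining 5U)

8 racks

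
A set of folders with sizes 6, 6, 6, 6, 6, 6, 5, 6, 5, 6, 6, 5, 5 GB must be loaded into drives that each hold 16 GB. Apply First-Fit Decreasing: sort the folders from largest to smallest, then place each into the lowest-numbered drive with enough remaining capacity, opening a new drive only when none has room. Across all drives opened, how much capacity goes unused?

22

Sorted descending: 6, 6, 6, 6, 6, 6, 6, 6, 6, 5, 5, 5, 5.
Put 6 GB in drive 1; 10 GB remain.
Put 6 GB in drive 1; 4 GB remain.
Put 6 GB in drive 2; 10 GB remain.
Put 6 GB in drive 2; 4 GB remain.
Put 6 GB in drive 3; 10 GB remain.
Put 6 GB in drive 3; 4 GB remain.
Put 6 GB in drive 4; 10 GB remain.
Put 6 GB in drive 4; 4 GB remain.
Put 6 GB in drive 5; 10 GB remain.
Put 5 GB in drive 5; 5 GB remain.
Put 5 GB in drive 5; 0 GB remain.
Put 5 GB in drive 6; 11 GB remain.
Put 5 GB in drive 6; 6 GB remain.
6 drives × 16 GB = 96 GB; used 74 GB; unused 22 GB.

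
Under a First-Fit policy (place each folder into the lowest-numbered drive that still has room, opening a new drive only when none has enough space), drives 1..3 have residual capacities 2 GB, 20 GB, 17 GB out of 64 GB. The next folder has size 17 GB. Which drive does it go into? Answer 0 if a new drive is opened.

Drives with room: drive 2 (20 GB), drive 3 (17 GB).
The first with room is drive 2.

2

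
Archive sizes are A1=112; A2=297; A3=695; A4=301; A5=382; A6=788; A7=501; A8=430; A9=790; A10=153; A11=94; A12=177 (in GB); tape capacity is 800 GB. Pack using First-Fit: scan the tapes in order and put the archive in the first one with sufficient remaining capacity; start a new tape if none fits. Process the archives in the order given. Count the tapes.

tape 1: place A1 (112 GB), 688 GB left
tape 1: place A2 (297 GB), 391 GB left
tape 2: place A3 (695 GB), 105 GB left
tape 1: place A4 (301 GB), 90 GB left
tape 3: place A5 (382 GB), 418 GB left
tape 4: place A6 (788 GB), 12 GB left
tape 5: place A7 (501 GB), 299 GB left
tape 6: place A8 (430 GB), 370 GB left
tape 7: place A9 (790 GB), 10 GB left
tape 3: place A10 (153 GB), 265 GB left
tape 2: place A11 (94 GB), 11 GB left
tape 3: place A12 (177 GB), 88 GB left
Final tapes: [112,297,301] [695,94] [382,153,177] [788] [501] [430] [790].

7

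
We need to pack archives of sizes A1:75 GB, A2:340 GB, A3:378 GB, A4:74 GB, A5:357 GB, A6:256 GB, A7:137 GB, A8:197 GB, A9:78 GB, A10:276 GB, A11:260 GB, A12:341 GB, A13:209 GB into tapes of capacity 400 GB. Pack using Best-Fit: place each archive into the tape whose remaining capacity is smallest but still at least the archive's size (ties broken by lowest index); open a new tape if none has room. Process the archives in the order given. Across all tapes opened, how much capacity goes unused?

Put A1 (75 GB) in tape 1; 325 GB remain.
Put A2 (340 GB) in tape 2; 60 GB remain.
Put A3 (378 GB) in tape 3; 22 GB remain.
Put A4 (74 GB) in tape 1; 251 GB remain.
Put A5 (357 GB) in tape 4; 43 GB remain.
Put A6 (256 GB) in tape 5; 144 GB remain.
Put A7 (137 GB) in tape 5; 7 GB remain.
Put A8 (197 GB) in tape 1; 54 GB remain.
Put A9 (78 GB) in tape 6; 322 GB remain.
Put A10 (276 GB) in tape 6; 46 GB remain.
Put A11 (260 GB) in tape 7; 140 GB remain.
Put A12 (341 GB) in tape 8; 59 GB remain.
Put A13 (209 GB) in tape 9; 191 GB remain.
9 tapes × 400 GB = 3600 GB; used 2978 GB; unused 622 GB.

622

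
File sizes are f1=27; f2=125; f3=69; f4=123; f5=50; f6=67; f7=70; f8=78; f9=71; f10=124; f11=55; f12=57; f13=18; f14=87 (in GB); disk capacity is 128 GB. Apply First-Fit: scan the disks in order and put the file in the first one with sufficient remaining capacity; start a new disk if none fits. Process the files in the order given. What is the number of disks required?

disk 1: place f1 (27 GB), 101 GB left
disk 2: place f2 (125 GB), 3 GB left
disk 1: place f3 (69 GB), 32 GB left
disk 3: place f4 (123 GB), 5 GB left
disk 4: place f5 (50 GB), 78 GB left
disk 4: place f6 (67 GB), 11 GB left
disk 5: place f7 (70 GB), 58 GB left
disk 6: place f8 (78 GB), 50 GB left
disk 7: place f9 (71 GB), 57 GB left
disk 8: place f10 (124 GB), 4 GB left
disk 5: place f11 (55 GB), 3 GB left
disk 7: place f12 (57 GB), 0 GB left
disk 1: place f13 (18 GB), 14 GB left
disk 9: place f14 (87 GB), 41 GB left
Final disks: [27,69,18] [125] [123] [50,67] [70,55] [78] [71,57] [124] [87].

9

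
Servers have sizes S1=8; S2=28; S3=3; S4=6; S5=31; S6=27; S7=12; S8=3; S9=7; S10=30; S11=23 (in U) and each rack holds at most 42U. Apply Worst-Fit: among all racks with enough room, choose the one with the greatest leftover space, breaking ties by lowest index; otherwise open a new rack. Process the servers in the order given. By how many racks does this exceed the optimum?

0

Worst-Fit: [8,28,3] [6,31,3] [27,12] [7,30] [23] → 5 racks.
Total size 178U; any packing needs at least ⌈178/42⌉ = 5 racks.
So 5 is already optimal.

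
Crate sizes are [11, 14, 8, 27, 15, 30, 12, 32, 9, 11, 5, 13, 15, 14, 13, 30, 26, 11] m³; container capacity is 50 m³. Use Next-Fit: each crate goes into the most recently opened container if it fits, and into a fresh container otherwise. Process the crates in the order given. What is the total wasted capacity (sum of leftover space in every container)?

104

Put 11 m³ in container 1; 39 m³ remain.
Put 14 m³ in container 1; 25 m³ remain.
Put 8 m³ in container 1; 17 m³ remain.
Put 27 m³ in container 2; 23 m³ remain.
Put 15 m³ in container 2; 8 m³ remain.
Put 30 m³ in container 3; 20 m³ remain.
Put 12 m³ in container 3; 8 m³ remain.
Put 32 m³ in container 4; 18 m³ remain.
Put 9 m³ in container 4; 9 m³ remain.
Put 11 m³ in container 5; 39 m³ remain.
Put 5 m³ in container 5; 34 m³ remain.
Put 13 m³ in container 5; 21 m³ remain.
Put 15 m³ in container 5; 6 m³ remain.
Put 14 m³ in container 6; 36 m³ remain.
Put 13 m³ in container 6; 23 m³ remain.
Put 30 m³ in container 7; 20 m³ remain.
Put 26 m³ in container 8; 24 m³ remain.
Put 11 m³ in container 8; 13 m³ remain.
8 containers × 50 m³ = 400 m³; used 296 m³; unused 104 m³.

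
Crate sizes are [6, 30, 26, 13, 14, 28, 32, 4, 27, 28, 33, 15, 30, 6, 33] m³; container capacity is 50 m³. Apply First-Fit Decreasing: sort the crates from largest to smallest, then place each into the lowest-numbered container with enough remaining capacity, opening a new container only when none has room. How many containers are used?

Sorted descending: 33, 33, 32, 30, 30, 28, 28, 27, 26, 15, 14, 13, 6, 6, 4.
container 1: place 33 m³, 17 m³ left
container 2: place 33 m³, 17 m³ left
container 3: place 32 m³, 18 m³ left
container 4: place 30 m³, 20 m³ left
container 5: place 30 m³, 20 m³ left
container 6: place 28 m³, 22 m³ left
container 7: place 28 m³, 22 m³ left
container 8: place 27 m³, 23 m³ left
container 9: place 26 m³, 24 m³ left
container 1: place 15 m³, 2 m³ left
container 2: place 14 m³, 3 m³ left
container 3: place 13 m³, 5 m³ left
container 4: place 6 m³, 14 m³ left
container 4: place 6 m³, 8 m³ left
container 3: place 4 m³, 1 m³ left
Final containers: [33,15] [33,14] [32,13,4] [30,6,6] [30] [28] [28] [27] [26].

9 containers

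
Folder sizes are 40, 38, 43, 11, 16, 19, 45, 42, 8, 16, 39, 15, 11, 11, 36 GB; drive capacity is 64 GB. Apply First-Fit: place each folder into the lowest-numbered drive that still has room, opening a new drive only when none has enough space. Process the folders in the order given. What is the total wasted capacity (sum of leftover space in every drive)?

drive 1: place 40 GB, 24 GB left
drive 2: place 38 GB, 26 GB left
drive 3: place 43 GB, 21 GB left
drive 1: place 11 GB, 13 GB left
drive 2: place 16 GB, 10 GB left
drive 3: place 19 GB, 2 GB left
drive 4: place 45 GB, 19 GB left
drive 5: place 42 GB, 22 GB left
drive 1: place 8 GB, 5 GB left
drive 4: place 16 GB, 3 GB left
drive 6: place 39 GB, 25 GB left
drive 5: place 15 GB, 7 GB left
drive 6: place 11 GB, 14 GB left
drive 6: place 11 GB, 3 GB left
drive 7: place 36 GB, 28 GB left
7 drives × 64 GB = 448 GB; used 390 GB; unused 58 GB.

58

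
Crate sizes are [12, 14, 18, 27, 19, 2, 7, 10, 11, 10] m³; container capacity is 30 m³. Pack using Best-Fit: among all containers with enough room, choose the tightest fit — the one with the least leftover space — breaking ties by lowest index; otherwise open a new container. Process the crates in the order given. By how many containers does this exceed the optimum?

0

Best-Fit: [12,14] [18,10] [27,2] [19,7] [11,10] → 5 containers.
Total size 130 m³; any packing needs at least ⌈130/30⌉ = 5 containers.
So 5 is already optimal.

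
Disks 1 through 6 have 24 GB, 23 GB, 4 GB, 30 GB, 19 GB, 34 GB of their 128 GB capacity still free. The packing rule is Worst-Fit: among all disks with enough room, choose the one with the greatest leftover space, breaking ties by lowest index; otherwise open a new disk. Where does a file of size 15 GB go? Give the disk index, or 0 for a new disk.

6

Disks with room: disk 1 (24 GB), disk 2 (23 GB), disk 4 (30 GB), disk 5 (19 GB), disk 6 (34 GB).
Most room is disk 6 with 34 GB free.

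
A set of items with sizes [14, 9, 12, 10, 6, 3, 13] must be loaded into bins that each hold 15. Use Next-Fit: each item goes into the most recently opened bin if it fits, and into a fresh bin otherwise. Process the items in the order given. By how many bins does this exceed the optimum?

1

Next-Fit: [14] [9] [12] [10] [6,3] [13] → 6 bins.
Total size 67; any packing needs at least ⌈67/15⌉ = 5 bins.
An optimal packing achieves that bound: [14] [13] [12,3] [10] [9,6] → 5 bins.
Excess: 6 − 5 = 1.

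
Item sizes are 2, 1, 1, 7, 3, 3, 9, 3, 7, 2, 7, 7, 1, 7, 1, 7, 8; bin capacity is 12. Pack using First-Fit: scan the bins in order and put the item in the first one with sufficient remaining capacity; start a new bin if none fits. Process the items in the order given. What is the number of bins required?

Put 2 in bin 1; 10 remain.
Put 1 in bin 1; 9 remain.
Put 1 in bin 1; 8 remain.
Put 7 in bin 1; 1 remain.
Put 3 in bin 2; 9 remain.
Put 3 in bin 2; 6 remain.
Put 9 in bin 3; 3 remain.
Put 3 in bin 2; 3 remain.
Put 7 in bin 4; 5 remain.
Put 2 in bin 2; 1 remain.
Put 7 in bin 5; 5 remain.
Put 7 in bin 6; 5 remain.
Put 1 in bin 1; 0 remain.
Put 7 in bin 7; 5 remain.
Put 1 in bin 2; 0 remain.
Put 7 in bin 8; 5 remain.
Put 8 in bin 9; 4 remain.

9 bins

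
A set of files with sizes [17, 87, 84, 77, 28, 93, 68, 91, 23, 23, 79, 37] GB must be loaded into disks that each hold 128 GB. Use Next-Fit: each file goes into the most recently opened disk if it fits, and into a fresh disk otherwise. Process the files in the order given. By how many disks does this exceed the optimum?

Next-Fit: [17,87] [84] [77,28] [93] [68] [91,23] [23,79] [37] → 8 disks.
7 files exceed 64 GB (half the capacity), and no two of those can share a disk, so at least 7 disks are needed.
An optimal packing achieves that bound: [93,28] [91,37] [87,23,17] [84,23] [79] [77] [68] → 7 disks.
Excess: 8 − 7 = 1.

1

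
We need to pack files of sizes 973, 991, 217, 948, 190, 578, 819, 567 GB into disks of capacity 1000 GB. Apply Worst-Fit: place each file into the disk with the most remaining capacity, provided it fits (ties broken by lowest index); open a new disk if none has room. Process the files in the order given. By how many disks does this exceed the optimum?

0

Worst-Fit: [973] [991] [217,190,578] [948] [819] [567] → 6 disks.
Total size 5283 GB; any packing needs at least ⌈5283/1000⌉ = 6 disks.
So 6 is already optimal.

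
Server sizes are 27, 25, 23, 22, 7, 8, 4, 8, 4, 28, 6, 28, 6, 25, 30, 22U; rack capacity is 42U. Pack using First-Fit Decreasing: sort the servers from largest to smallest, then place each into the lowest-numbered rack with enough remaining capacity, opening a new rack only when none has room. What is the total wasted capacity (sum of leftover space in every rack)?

105

Sorted descending: 30, 28, 28, 27, 25, 25, 23, 22, 22, 8, 8, 7, 6, 6, 4, 4.
30U → rack 1 (remaining 12U)
28U → rack 2 (remaining 14U)
28U → rack 3 (remaining 14U)
27U → rack 4 (remaining 15U)
25U → rack 5 (remaining 17U)
25U → rack 6 (remaining 17U)
23U → rack 7 (remaining 19U)
22U → rack 8 (remaining 20U)
22U → rack 9 (remaining 20U)
8U → rack 1 (remaining 4U)
8U → rack 2 (remaining 6U)
7U → rack 3 (remaining 7U)
6U → rack 2 (remaining 0U)
6U → rack 3 (remaining 1U)
4U → rack 1 (remaining 0U)
4U → rack 4 (remaining 11U)
9 racks × 42U = 378U; used 273U; unused 105U.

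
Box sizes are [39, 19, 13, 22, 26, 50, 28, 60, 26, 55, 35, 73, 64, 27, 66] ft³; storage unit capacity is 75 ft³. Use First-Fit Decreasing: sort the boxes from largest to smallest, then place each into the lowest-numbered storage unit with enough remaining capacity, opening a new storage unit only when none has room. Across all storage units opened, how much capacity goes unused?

72

Sorted descending: 73, 66, 64, 60, 55, 50, 39, 35, 28, 27, 26, 26, 22, 19, 13.
73 ft³ → storage unit 1 (remaining 2 ft³)
66 ft³ → storage unit 2 (remaining 9 ft³)
64 ft³ → storage unit 3 (remaining 11 ft³)
60 ft³ → storage unit 4 (remaining 15 ft³)
55 ft³ → storage unit 5 (remaining 20 ft³)
50 ft³ → storage unit 6 (remaining 25 ft³)
39 ft³ → storage unit 7 (remaining 36 ft³)
35 ft³ → storage unit 7 (remaining 1 ft³)
28 ft³ → storage unit 8 (remaining 47 ft³)
27 ft³ → storage unit 8 (remaining 20 ft³)
26 ft³ → storage unit 9 (remaining 49 ft³)
26 ft³ → storage unit 9 (remaining 23 ft³)
22 ft³ → storage unit 6 (remaining 3 ft³)
19 ft³ → storage unit 5 (remaining 1 ft³)
13 ft³ → storage unit 4 (remaining 2 ft³)
9 storage units × 75 ft³ = 675 ft³; used 603 ft³; unused 72 ft³.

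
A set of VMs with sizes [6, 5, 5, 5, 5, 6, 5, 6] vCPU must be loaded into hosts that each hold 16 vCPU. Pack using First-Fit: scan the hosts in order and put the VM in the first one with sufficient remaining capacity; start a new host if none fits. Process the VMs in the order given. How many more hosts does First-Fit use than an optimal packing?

First-Fit: [6,5,5] [5,5,6] [5,6] → 3 hosts.
Total size 43 vCPU; any packing needs at least ⌈43/16⌉ = 3 hosts.
So 3 is already optimal.

0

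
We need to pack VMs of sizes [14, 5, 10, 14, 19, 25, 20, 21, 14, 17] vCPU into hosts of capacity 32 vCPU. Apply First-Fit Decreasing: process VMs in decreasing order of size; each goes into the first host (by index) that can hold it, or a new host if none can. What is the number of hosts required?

6

Sorted descending: 25, 21, 20, 19, 17, 14, 14, 14, 10, 5.
Put 25 vCPU in host 1; 7 vCPU remain.
Put 21 vCPU in host 2; 11 vCPU remain.
Put 20 vCPU in host 3; 12 vCPU remain.
Put 19 vCPU in host 4; 13 vCPU remain.
Put 17 vCPU in host 5; 15 vCPU remain.
Put 14 vCPU in host 5; 1 vCPU remain.
Put 14 vCPU in host 6; 18 vCPU remain.
Put 14 vCPU in host 6; 4 vCPU remain.
Put 10 vCPU in host 2; 1 vCPU remain.
Put 5 vCPU in host 1; 2 vCPU remain.
Final hosts: [25,5] [21,10] [20] [19] [17,14] [14,14].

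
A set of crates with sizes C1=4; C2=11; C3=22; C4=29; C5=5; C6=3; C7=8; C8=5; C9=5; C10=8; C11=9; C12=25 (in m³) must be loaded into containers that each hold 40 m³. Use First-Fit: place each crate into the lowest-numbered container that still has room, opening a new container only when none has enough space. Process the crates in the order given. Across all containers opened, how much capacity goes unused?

Put C1 (4 m³) in container 1; 36 m³ remain.
Put C2 (11 m³) in container 1; 25 m³ remain.
Put C3 (22 m³) in container 1; 3 m³ remain.
Put C4 (29 m³) in container 2; 11 m³ remain.
Put C5 (5 m³) in container 2; 6 m³ remain.
Put C6 (3 m³) in container 1; 0 m³ remain.
Put C7 (8 m³) in container 3; 32 m³ remain.
Put C8 (5 m³) in container 2; 1 m³ remain.
Put C9 (5 m³) in container 3; 27 m³ remain.
Put C10 (8 m³) in container 3; 19 m³ remain.
Put C11 (9 m³) in container 3; 10 m³ remain.
Put C12 (25 m³) in container 4; 15 m³ remain.
4 containers × 40 m³ = 160 m³; used 134 m³; unused 26 m³.

26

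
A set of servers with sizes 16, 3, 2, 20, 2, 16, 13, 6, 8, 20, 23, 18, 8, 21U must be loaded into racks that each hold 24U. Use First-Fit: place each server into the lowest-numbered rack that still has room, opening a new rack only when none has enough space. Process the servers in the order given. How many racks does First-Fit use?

9

Put 16U in rack 1; 8U remain.
Put 3U in rack 1; 5U remain.
Put 2U in rack 1; 3U remain.
Put 20U in rack 2; 4U remain.
Put 2U in rack 1; 1U remain.
Put 16U in rack 3; 8U remain.
Put 13U in rack 4; 11U remain.
Put 6U in rack 3; 2U remain.
Put 8U in rack 4; 3U remain.
Put 20U in rack 5; 4U remain.
Put 23U in rack 6; 1U remain.
Put 18U in rack 7; 6U remain.
Put 8U in rack 8; 16U remain.
Put 21U in rack 9; 3U remain.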